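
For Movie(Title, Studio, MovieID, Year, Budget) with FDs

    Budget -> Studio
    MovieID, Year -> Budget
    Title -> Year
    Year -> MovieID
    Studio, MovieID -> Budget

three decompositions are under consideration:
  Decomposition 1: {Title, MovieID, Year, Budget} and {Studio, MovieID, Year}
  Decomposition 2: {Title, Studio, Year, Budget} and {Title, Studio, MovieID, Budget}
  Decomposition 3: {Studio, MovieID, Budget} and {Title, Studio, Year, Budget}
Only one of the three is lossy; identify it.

Decomposition 1: common = {MovieID, Year}, closure = {Studio, MovieID, Year, Budget} → lossless.
Decomposition 2: common = {Title, Studio, Budget}, closure = {Title, Studio, MovieID, Year, Budget} → lossless.
Decomposition 3: common = {Studio, Budget}, closure = {Studio, Budget} → lossy.

Decomposition 3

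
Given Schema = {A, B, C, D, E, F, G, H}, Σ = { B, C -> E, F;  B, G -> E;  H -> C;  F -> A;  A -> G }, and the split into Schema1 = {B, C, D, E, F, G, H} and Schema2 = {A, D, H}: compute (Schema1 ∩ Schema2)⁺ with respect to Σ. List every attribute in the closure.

C, D, H

Schema1 ∩ Schema2 = {D, H}.
H → C applies, adding C
Closure: {C, D, H}.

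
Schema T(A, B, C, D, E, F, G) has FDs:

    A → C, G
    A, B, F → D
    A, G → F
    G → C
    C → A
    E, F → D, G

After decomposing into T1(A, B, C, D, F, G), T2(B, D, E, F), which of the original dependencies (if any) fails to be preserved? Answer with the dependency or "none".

Check E, F → D, G: no single fragment contains all of {D, E, F, G}, and the restricted closure of {E, F} across the fragments never reaches {D, G}.
A → C, G is preserved.
A, B, F → D is preserved.
A, G → F is preserved.
G → C is preserved.
C → A is preserved.

E, F → D, G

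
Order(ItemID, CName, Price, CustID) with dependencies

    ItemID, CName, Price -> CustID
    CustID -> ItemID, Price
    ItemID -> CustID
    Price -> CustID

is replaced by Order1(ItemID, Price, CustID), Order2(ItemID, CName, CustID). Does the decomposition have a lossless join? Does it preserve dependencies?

Lossless test: (ItemID, CustID)⁺ = {ItemID, Price, CustID}, which contains all of one fragment — lossless.
Dependency preservation: ItemID, CName, Price → CustID is not contained in any single fragment, but the restricted closure of its left-hand side across the fragments still reaches the right-hand side; the remaining FDs each lie inside some fragment. All dependencies are preserved.

lossless and dependency-preserving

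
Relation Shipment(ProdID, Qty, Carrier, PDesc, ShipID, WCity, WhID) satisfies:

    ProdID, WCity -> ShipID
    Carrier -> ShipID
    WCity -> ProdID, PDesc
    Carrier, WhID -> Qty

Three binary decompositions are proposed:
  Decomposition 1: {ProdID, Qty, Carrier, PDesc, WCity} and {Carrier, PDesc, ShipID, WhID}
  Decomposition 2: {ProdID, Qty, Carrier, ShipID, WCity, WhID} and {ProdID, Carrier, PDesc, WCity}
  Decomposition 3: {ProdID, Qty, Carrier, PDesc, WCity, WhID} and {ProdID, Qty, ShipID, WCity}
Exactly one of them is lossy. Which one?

Decomposition 1

Decomposition 1: common = {Carrier, PDesc}, closure = {Carrier, PDesc, ShipID} → lossy.
Decomposition 2: common = {ProdID, Carrier, WCity}, closure = {ProdID, Carrier, PDesc, ShipID, WCity} → lossless.
Decomposition 3: common = {ProdID, Qty, WCity}, closure = {ProdID, Qty, PDesc, ShipID, WCity} → lossless.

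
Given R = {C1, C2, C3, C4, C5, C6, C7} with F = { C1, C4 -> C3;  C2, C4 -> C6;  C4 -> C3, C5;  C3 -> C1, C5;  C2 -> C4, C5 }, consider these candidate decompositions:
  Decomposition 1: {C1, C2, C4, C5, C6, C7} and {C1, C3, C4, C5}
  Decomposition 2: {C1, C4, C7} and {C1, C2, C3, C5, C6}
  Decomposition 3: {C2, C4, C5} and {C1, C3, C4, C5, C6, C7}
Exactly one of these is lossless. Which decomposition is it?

Decomposition 1: common = {C1, C4, C5}, closure = {C1, C3, C4, C5} → lossless.
Decomposition 2: common = {C1}, closure = {C1} → lossy.
Decomposition 3: common = {C4, C5}, closure = {C1, C3, C4, C5} → lossy.

Decomposition 1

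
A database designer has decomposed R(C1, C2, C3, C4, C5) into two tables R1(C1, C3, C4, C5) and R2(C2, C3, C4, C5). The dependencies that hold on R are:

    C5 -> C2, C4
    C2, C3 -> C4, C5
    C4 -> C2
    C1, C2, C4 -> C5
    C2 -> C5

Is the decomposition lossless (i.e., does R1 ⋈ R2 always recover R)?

Yes

Common attributes: R1 ∩ R2 = {C3, C4, C5}.
Closure of {C3, C4, C5}: C5 → C2, C4 applies, adding C2. So (C3, C4, C5)⁺ = {C2, C3, C4, C5}.
This closure contains every attribute of R2, so R1 ∩ R2 → R2. The join is lossless.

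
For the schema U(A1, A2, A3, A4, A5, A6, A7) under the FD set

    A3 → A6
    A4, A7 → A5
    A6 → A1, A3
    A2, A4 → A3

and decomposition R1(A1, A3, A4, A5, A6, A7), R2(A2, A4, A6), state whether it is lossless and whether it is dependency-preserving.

Lossless test: (A4, A6)⁺ = {A1, A3, A4, A6}, which is a superkey of neither fragment — lossy.
Dependency preservation: A2, A4 → A3 is not contained in any single fragment, but the restricted closure of its left-hand side across the fragments still reaches the right-hand side; the remaining FDs each lie inside some fragment. All dependencies are preserved.

lossy but dependency-preserving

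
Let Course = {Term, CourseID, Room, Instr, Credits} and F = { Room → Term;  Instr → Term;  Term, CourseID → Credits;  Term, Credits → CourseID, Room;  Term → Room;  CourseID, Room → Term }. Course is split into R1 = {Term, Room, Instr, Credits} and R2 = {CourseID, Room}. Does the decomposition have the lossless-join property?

No

Common attributes: R1 ∩ R2 = {Room}.
Closure of {Room}: Room → Term applies, adding Term. So (Room)⁺ = {Term, Room}.
The closure contains neither all of R1 = {Term, Room, Instr, Credits} nor all of R2 = {CourseID, Room}, so the common attributes are not a superkey of either fragment. The join is lossy.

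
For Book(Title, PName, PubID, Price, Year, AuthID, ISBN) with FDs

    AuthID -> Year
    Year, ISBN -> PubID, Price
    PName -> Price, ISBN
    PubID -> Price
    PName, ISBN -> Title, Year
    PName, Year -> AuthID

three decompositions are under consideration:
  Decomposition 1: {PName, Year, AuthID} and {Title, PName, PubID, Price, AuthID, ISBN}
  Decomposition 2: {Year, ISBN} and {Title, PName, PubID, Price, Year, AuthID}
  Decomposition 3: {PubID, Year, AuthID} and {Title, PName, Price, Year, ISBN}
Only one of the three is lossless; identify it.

Decomposition 1: common = {PName, AuthID}, closure = {Title, PName, PubID, Price, Year, AuthID, ISBN} → lossless.
Decomposition 2: common = {Year}, closure = {Year} → lossy.
Decomposition 3: common = {Year}, closure = {Year} → lossy.

Decomposition 1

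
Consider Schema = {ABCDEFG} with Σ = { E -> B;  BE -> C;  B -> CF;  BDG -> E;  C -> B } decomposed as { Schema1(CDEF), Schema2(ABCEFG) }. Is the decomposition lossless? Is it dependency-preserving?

lossy and not dependency-preserving

Lossless test: (CEF)⁺ = {BCEF}, which is a superkey of neither fragment — lossy.
Dependency preservation: the restricted closure of {BDG} across the fragments never reaches {E}, so BDG → E cannot be enforced without a join — not preserved.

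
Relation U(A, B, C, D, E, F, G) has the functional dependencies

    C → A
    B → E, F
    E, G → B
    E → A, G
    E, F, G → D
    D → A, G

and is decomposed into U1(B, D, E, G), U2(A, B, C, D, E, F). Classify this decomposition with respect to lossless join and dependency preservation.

lossless and dependency-preserving

Lossless test: (B, D, E)⁺ = {A, B, D, E, F, G}, which contains all of one fragment — lossless.
Dependency preservation: E → A, G; E, F, G → D; D → A, G are not contained in any single fragment, but the restricted closure of each left-hand side across the fragments still reaches the right-hand side; the remaining FDs each lie inside some fragment. All dependencies are preserved.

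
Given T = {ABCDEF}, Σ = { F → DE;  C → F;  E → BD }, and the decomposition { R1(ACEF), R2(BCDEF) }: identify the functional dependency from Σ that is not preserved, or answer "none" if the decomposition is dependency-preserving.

none

F → DE lies within R2.
C → F lies within R1.
E → BD lies within R2.
Every dependency is enforceable on the fragments, so the decomposition is dependency-preserving.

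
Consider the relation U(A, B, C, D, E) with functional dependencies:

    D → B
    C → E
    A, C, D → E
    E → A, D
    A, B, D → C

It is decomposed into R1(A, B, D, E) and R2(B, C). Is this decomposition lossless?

No

Common attributes: R1 ∩ R2 = {B}.
No dependency enlarges {B}, so (B)⁺ = {B}.
The closure contains neither all of R1 = {A, B, D, E} nor all of R2 = {B, C}, so the common attributes are not a superkey of either fragment. The join is lossy.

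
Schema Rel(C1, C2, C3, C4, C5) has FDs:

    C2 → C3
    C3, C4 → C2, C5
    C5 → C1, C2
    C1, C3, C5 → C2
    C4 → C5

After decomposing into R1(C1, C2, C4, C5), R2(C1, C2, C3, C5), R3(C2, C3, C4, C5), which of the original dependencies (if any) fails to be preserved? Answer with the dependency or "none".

C2 → C3 lies within R2.
C3, C4 → C2, C5 lies within R3.
C5 → C1, C2 lies within R1.
C1, C3, C5 → C2 lies within R2.
C4 → C5 lies within R1.
Every dependency is enforceable on the fragments, so the decomposition is dependency-preserving.

none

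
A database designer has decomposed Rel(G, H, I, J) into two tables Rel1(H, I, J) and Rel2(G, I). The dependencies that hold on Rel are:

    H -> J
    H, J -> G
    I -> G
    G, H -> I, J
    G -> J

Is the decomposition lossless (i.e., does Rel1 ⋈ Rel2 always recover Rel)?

Common attributes: Rel1 ∩ Rel2 = {I}.
Closure of {I}: I → G applies, adding G; G → J applies, adding J. So (I)⁺ = {G, I, J}.
This closure contains every attribute of Rel2, so Rel1 ∩ Rel2 → Rel2. The join is lossless.

Yes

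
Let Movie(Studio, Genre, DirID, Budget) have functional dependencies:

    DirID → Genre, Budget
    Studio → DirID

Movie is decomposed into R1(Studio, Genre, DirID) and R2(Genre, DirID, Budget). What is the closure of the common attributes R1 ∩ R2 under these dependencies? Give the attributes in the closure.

Genre, DirID, Budget

R1 ∩ R2 = {Genre, DirID}.
DirID → Genre, Budget applies, adding Budget
Closure: {Genre, DirID, Budget}.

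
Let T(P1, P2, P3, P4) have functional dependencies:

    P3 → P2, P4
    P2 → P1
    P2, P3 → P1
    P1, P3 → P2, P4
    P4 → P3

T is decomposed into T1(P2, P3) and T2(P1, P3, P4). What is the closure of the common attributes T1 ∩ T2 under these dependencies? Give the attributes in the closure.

T1 ∩ T2 = {P3}.
P3 → P2, P4 applies, adding P2, P4
P2 → P1 applies, adding P1
Closure: {P1, P2, P3, P4}.

P1, P2, P3, P4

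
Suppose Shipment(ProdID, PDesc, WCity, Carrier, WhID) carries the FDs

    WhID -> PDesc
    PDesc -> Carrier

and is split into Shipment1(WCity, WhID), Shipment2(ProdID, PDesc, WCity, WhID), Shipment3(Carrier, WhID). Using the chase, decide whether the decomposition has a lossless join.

Chase test. Columns are ProdID, PDesc, WCity, Carrier, WhID; row i has aⱼ where attribute j ∈ Shipmenti, else bᵢⱼ.
Initial tableau (one row per fragment):
  row 1: b11 b12 a3 b14 a5
  row 2: a1 a2 a3 b24 a5
  row 3: b31 b32 b33 a4 a5
Rows 1 and 2 agree on WhID; apply WhID→PDesc and equate their PDesc entries.
Rows 1 and 3 agree on WhID; apply WhID→PDesc and equate their PDesc entries.
Rows 1 and 2 agree on PDesc; apply PDesc→Carrier and equate their Carrier entries.
Rows 1 and 3 agree on PDesc; apply PDesc→Carrier and equate their Carrier entries.
Row 2 is now all distinguished symbols — the join is lossless.

Yes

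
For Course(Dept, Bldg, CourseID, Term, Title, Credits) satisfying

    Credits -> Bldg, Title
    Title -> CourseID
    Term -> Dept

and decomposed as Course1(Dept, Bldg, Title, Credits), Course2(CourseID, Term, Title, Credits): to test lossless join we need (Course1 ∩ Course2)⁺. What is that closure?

Course1 ∩ Course2 = {Title, Credits}.
Credits → Bldg, Title applies, adding Bldg
Title → CourseID applies, adding CourseID
Closure: {Bldg, CourseID, Title, Credits}.

Bldg, CourseID, Title, Credits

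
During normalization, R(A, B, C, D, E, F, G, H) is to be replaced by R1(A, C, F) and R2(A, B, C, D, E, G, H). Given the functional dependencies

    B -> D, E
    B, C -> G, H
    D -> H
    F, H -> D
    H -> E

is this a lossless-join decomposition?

No

Common attributes: R1 ∩ R2 = {A, C}.
No dependency enlarges {A, C}, so (A, C)⁺ = {A, C}.
The closure contains neither all of R1 = {A, C, F} nor all of R2 = {A, B, C, D, E, G, H}, so the common attributes are not a superkey of either fragment. The join is lossy.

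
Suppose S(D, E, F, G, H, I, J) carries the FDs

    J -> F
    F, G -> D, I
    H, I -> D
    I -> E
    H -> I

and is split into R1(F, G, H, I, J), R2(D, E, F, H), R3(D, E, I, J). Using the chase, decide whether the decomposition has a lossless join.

Chase test. Columns are D, E, F, G, H, I, J; row i has aⱼ where attribute j ∈ Ri, else bᵢⱼ.
Initial tableau (one row per fragment):
  row 1: b11 b12 a3 a4 a5 a6 a7
  row 2: a1 a2 a3 b24 a5 b26 b27
  row 3: a1 a2 b33 b34 b35 a6 a7
Rows 1 and 3 agree on J; apply J→F and equate their F entries.
Rows 1 and 3 agree on I; apply I→E and equate their E entries.
Rows 1 and 2 agree on H; apply H→I and equate their I entries.
Rows 1 and 2 agree on H, I; apply H, I→D and equate their D entries.
Row 1 is now all distinguished symbols — the join is lossless.

Yes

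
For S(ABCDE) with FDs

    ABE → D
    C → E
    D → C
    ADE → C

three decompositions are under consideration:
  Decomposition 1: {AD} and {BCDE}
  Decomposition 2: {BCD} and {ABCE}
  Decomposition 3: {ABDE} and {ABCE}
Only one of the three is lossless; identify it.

Decomposition 3

Decomposition 1: common = {D}, closure = {CDE} → lossy.
Decomposition 2: common = {BC}, closure = {BCE} → lossy.
Decomposition 3: common = {ABE}, closure = {ABCDE} → lossless.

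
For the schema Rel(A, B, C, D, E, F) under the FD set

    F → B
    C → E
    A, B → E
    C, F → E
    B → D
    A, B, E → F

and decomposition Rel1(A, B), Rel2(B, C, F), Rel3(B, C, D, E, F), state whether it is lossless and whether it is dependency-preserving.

lossy and not dependency-preserving

Lossless test (chase): Rows 2 and 3 agree on C; apply C→E and equate their E entries. Rows 1 and 2 agree on B; apply B→D and equate their D entries. Rows 1 and 3 agree on B; apply B→D and equate their D entries. No row becomes fully distinguished — the join is lossy.
Dependency preservation: the restricted closure of {A, B} across the fragments never reaches {E}, so A, B → E cannot be enforced without a join — not preserved.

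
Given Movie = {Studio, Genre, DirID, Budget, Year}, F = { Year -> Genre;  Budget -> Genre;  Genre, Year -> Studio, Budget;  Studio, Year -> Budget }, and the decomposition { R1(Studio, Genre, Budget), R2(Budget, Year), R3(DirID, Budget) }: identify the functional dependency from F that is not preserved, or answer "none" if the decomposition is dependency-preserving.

Genre, Year -> Studio, Budget

Check Genre, Year → Studio, Budget: no single fragment contains all of {Studio, Genre, Budget, Year}, and the restricted closure of {Genre, Year} across the fragments never reaches {Studio, Budget}.
Year → Genre is preserved.
Budget → Genre is preserved.
Studio, Year → Budget is preserved.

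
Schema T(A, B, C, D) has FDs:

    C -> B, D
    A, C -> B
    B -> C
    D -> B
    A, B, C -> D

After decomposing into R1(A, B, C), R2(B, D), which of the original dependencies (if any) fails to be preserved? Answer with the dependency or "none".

none

C → B, D: restricted closure across fragments reaches B, D.
A, C → B lies within R1.
B → C lies within R1.
D → B lies within R2.
A, B, C → D: restricted closure across fragments reaches D.
Every dependency is enforceable on the fragments, so the decomposition is dependency-preserving.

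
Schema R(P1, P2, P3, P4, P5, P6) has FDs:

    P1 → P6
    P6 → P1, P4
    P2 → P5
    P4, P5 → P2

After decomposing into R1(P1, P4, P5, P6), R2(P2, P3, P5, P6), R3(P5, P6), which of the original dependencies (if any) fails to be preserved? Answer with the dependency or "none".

P4, P5 → P2

Check P4, P5 → P2: no single fragment contains all of {P2, P4, P5}, and the restricted closure of {P4, P5} across the fragments never reaches {P2}.
P1 → P6 is preserved.
P6 → P1, P4 is preserved.
P2 → P5 is preserved.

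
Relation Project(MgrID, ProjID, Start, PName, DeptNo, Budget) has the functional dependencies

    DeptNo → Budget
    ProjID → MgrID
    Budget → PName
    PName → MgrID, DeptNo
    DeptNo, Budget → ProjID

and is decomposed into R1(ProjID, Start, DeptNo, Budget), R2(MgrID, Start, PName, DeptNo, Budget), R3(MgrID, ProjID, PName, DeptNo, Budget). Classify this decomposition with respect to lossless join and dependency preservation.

Lossless test (chase): Rows 1 and 3 agree on ProjID; apply ProjID→MgrID and equate their MgrID entries. Rows 1 and 2 agree on Budget; apply Budget→PName and equate their PName entries. Rows 1 and 2 agree on DeptNo, Budget; apply DeptNo, Budget→ProjID and equate their ProjID entries. Row 1 is now all distinguished symbols — the join is lossless.
Dependency preservation: every FD's attributes lie within a single fragment, so each can be enforced locally — preserved.

lossless and dependency-preserving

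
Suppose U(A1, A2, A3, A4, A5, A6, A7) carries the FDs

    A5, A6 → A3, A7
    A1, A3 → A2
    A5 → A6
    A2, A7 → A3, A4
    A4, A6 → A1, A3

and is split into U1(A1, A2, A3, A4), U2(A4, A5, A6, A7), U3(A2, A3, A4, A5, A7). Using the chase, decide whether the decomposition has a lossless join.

No

Chase test. Columns are A1, A2, A3, A4, A5, A6, A7; row i has aⱼ where attribute j ∈ Ui, else bᵢⱼ.
Initial tableau (one row per fragment):
  row 1: a1 a2 a3 a4 b15 b16 b17
  row 2: b21 b22 b23 a4 a5 a6 a7
  row 3: b31 a2 a3 a4 a5 b36 a7
Rows 2 and 3 agree on A5; apply A5→A6 and equate their A6 entries.
Rows 2 and 3 agree on A4, A6; apply A4, A6→A1, A3 and equate their A1, A3 entries.
Rows 2 and 3 agree on A1, A3; apply A1, A3→A2 and equate their A2 entries.
No row becomes fully distinguished — the join is lossy.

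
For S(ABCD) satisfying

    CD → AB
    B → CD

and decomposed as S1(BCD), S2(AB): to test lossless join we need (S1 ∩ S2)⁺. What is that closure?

ABCD

S1 ∩ S2 = {B}.
B → CD applies, adding CD
CD → AB applies, adding A
Closure: {ABCD}.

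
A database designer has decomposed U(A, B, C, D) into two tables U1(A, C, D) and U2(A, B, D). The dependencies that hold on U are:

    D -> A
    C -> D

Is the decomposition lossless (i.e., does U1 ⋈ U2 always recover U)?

Common attributes: U1 ∩ U2 = {A, D}.
No dependency enlarges {A, D}, so (A, D)⁺ = {A, D}.
The closure contains neither all of U1 = {A, C, D} nor all of U2 = {A, B, D}, so the common attributes are not a superkey of either fragment. The join is lossy.

No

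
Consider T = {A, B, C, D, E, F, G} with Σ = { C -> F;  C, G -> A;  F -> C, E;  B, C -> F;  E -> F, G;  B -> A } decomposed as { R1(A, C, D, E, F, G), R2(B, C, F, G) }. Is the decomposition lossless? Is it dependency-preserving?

Lossless test: (C, F, G)⁺ = {A, C, E, F, G}, which is a superkey of neither fragment — lossy.
Dependency preservation: the restricted closure of {B} across the fragments never reaches {A}, so B → A cannot be enforced without a join — not preserved.

lossy and not dependency-preserving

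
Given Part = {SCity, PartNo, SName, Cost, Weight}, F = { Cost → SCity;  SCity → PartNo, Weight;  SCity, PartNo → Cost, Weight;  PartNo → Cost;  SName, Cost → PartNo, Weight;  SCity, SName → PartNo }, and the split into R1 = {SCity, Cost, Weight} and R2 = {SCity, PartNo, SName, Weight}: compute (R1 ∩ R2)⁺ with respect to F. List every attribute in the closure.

R1 ∩ R2 = {SCity, Weight}.
SCity → PartNo, Weight applies, adding PartNo
SCity, PartNo → Cost, Weight applies, adding Cost
Closure: {SCity, PartNo, Cost, Weight}.

SCity, PartNo, Cost, Weight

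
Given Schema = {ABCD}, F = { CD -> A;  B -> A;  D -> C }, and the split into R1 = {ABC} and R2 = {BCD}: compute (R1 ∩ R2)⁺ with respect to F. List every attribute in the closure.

ABC

R1 ∩ R2 = {BC}.
B → A applies, adding A
Closure: {ABC}.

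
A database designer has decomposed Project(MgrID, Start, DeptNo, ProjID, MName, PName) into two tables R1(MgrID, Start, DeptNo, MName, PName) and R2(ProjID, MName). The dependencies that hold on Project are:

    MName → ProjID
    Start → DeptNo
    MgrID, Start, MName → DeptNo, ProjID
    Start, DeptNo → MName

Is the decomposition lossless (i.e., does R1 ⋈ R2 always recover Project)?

Yes

Common attributes: R1 ∩ R2 = {MName}.
Closure of {MName}: MName → ProjID applies, adding ProjID. So (MName)⁺ = {ProjID, MName}.
This closure contains every attribute of R2, so R1 ∩ R2 → R2. The join is lossless.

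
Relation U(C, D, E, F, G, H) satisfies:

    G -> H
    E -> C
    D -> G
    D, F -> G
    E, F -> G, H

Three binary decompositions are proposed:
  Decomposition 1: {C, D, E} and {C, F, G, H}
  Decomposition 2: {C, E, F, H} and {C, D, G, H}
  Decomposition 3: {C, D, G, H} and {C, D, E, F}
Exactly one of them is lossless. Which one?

Decomposition 1: common = {C}, closure = {C} → lossy.
Decomposition 2: common = {C, H}, closure = {C, H} → lossy.
Decomposition 3: common = {C, D}, closure = {C, D, G, H} → lossless.

Decomposition 3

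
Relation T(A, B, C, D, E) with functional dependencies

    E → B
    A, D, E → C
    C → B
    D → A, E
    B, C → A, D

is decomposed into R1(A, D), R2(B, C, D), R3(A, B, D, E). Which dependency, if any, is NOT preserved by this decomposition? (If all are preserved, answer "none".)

none

E → B lies within R3.
A, D, E → C: restricted closure across fragments reaches C.
C → B lies within R2.
D → A, E lies within R3.
B, C → A, D: restricted closure across fragments reaches A, D.
Every dependency is enforceable on the fragments, so the decomposition is dependency-preserving.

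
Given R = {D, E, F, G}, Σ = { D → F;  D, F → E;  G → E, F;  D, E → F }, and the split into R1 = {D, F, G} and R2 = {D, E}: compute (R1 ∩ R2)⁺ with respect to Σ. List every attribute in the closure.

D, E, F

R1 ∩ R2 = {D}.
D → F applies, adding F
D, F → E applies, adding E
Closure: {D, E, F}.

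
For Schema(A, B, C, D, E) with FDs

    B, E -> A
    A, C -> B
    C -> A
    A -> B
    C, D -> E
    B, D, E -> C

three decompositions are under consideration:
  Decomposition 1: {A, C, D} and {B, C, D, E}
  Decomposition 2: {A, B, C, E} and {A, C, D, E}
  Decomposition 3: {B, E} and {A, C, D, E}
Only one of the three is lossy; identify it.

Decomposition 1: common = {C, D}, closure = {A, B, C, D, E} → lossless.
Decomposition 2: common = {A, C, E}, closure = {A, B, C, E} → lossless.
Decomposition 3: common = {E}, closure = {E} → lossy.

Decomposition 3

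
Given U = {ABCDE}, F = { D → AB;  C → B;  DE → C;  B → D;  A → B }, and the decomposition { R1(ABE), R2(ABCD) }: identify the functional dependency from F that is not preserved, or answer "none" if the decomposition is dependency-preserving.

DE → C

Check DE → C: no single fragment contains all of {CDE}, and the restricted closure of {DE} across the fragments never reaches {C}.
D → AB is preserved.
C → B is preserved.
B → D is preserved.
A → B is preserved.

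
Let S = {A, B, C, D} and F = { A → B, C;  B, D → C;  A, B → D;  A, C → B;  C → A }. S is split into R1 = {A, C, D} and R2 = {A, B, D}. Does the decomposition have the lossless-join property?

Common attributes: R1 ∩ R2 = {A, D}.
Closure of {A, D}: A → B, C applies, adding B, C. So (A, D)⁺ = {A, B, C, D}.
This closure contains every attribute of R1, so R1 ∩ R2 → R1. The join is lossless.

Yes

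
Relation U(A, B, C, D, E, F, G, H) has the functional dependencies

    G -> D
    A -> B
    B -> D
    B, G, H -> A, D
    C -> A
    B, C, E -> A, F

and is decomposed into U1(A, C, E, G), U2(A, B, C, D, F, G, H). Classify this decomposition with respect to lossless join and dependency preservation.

lossy and not dependency-preserving

Lossless test: (A, C, G)⁺ = {A, B, C, D, G}, which is a superkey of neither fragment — lossy.
Dependency preservation: the restricted closure of {B, C, E} across the fragments never reaches {A, F}, so B, C, E → A, F cannot be enforced without a join — not preserved.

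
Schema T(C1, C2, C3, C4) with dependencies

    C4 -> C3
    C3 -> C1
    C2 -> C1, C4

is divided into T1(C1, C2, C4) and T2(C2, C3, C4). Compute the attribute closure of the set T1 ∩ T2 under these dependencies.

T1 ∩ T2 = {C2, C4}.
C4 → C3 applies, adding C3
C3 → C1 applies, adding C1
Closure: {C1, C2, C3, C4}.

C1, C2, C3, C4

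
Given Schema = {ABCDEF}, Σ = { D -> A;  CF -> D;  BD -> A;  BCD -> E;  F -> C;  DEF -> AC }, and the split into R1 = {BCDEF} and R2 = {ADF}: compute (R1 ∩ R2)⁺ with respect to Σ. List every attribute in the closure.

R1 ∩ R2 = {DF}.
D → A applies, adding A
F → C applies, adding C
Closure: {ACDF}.

ACDF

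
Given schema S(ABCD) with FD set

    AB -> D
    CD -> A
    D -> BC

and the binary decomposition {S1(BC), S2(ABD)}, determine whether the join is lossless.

No

Common attributes: S1 ∩ S2 = {B}.
No dependency enlarges {B}, so (B)⁺ = {B}.
The closure contains neither all of S1 = {BC} nor all of S2 = {ABD}, so the common attributes are not a superkey of either fragment. The join is lossy.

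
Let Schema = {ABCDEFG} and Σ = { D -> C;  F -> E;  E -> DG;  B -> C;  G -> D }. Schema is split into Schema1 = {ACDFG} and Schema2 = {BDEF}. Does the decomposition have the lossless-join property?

No

Common attributes: Schema1 ∩ Schema2 = {DF}.
Closure of {DF}: D → C applies, adding C; F → E applies, adding E; E → DG applies, adding G. So (DF)⁺ = {CDEFG}.
The closure contains neither all of Schema1 = {ACDFG} nor all of Schema2 = {BDEF}, so the common attributes are not a superkey of either fragment. The join is lossy.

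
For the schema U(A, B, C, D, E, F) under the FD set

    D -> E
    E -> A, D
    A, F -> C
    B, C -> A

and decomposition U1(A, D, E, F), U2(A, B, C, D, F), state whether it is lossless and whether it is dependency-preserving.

lossless and dependency-preserving

Lossless test: (A, D, F)⁺ = {A, C, D, E, F}, which contains all of one fragment — lossless.
Dependency preservation: every FD's attributes lie within a single fragment, so each can be enforced locally — preserved.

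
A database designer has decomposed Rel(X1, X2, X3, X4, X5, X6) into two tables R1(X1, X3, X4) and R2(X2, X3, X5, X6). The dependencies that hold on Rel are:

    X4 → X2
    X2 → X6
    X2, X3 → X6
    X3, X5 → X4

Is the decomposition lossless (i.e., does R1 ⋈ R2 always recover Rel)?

Common attributes: R1 ∩ R2 = {X3}.
No dependency enlarges {X3}, so (X3)⁺ = {X3}.
The closure contains neither all of R1 = {X1, X3, X4} nor all of R2 = {X2, X3, X5, X6}, so the common attributes are not a superkey of either fragment. The join is lossy.

No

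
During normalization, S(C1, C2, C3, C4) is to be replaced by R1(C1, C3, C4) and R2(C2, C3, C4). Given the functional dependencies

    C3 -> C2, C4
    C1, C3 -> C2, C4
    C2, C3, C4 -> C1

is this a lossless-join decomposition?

Yes

Common attributes: R1 ∩ R2 = {C3, C4}.
Closure of {C3, C4}: C3 → C2, C4 applies, adding C2; C2, C3, C4 → C1 applies, adding C1. So (C3, C4)⁺ = {C1, C2, C3, C4}.
This closure contains every attribute of R1, so R1 ∩ R2 → R1. The join is lossless.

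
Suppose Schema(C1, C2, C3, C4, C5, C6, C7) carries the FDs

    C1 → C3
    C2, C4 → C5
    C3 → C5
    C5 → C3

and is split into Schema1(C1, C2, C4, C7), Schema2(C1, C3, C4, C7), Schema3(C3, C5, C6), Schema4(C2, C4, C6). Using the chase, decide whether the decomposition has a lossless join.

No

Chase test. Columns are C1, C2, C3, C4, C5, C6, C7; row i has aⱼ where attribute j ∈ Schemai, else bᵢⱼ.
Initial tableau (one row per fragment):
  row 1: a1 a2 b13 a4 b15 b16 a7
  row 2: a1 b22 a3 a4 b25 b26 a7
  row 3: b31 b32 a3 b34 a5 a6 b37
  row 4: b41 a2 b43 a4 b45 a6 b47
Rows 1 and 2 agree on C1; apply C1→C3 and equate their C3 entries.
Rows 1 and 4 agree on C2, C4; apply C2, C4→C5 and equate their C5 entries.
Rows 1 and 2 agree on C3; apply C3→C5 and equate their C5 entries.
Rows 1 and 3 agree on C3; apply C3→C5 and equate their C5 entries.
Rows 1 and 4 agree on C5; apply C5→C3 and equate their C3 entries.
No row becomes fully distinguished — the join is lossy.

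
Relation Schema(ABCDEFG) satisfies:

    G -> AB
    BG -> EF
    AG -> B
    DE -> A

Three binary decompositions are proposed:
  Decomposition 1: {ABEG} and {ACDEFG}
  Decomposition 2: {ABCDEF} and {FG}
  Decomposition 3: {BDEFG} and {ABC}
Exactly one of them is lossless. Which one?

Decomposition 1

Decomposition 1: common = {AEG}, closure = {ABEFG} → lossless.
Decomposition 2: common = {F}, closure = {F} → lossy.
Decomposition 3: common = {B}, closure = {B} → lossy.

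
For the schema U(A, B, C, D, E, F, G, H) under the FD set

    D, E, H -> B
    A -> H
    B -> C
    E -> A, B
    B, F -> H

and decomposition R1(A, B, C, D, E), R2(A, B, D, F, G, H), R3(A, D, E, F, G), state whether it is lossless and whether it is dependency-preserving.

Lossless test (chase): Rows 1 and 2 agree on A; apply A→H and equate their H entries. Rows 1 and 3 agree on A; apply A→H and equate their H entries. Rows 1 and 2 agree on B; apply B→C and equate their C entries. Rows 1 and 3 agree on E; apply E→A, B and equate their A, B entries. Rows 1 and 3 agree on B; apply B→C and equate their C entries. Row 3 is now all distinguished symbols — the join is lossless.
Dependency preservation: D, E, H → B is not contained in any single fragment, but the restricted closure of its left-hand side across the fragments still reaches the right-hand side; the remaining FDs each lie inside some fragment. All dependencies are preserved.

lossless and dependency-preserving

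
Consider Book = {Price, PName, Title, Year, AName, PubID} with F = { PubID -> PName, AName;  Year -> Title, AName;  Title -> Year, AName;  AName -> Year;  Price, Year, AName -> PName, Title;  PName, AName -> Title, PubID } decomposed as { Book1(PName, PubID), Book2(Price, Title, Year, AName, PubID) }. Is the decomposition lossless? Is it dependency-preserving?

Lossless test: (PubID)⁺ = {PName, Title, Year, AName, PubID}, which contains all of one fragment — lossless.
Dependency preservation: the restricted closure of {PName, AName} across the fragments never reaches {Title, PubID}, so PName, AName → Title, PubID cannot be enforced without a join — not preserved.

lossless but not dependency-preserving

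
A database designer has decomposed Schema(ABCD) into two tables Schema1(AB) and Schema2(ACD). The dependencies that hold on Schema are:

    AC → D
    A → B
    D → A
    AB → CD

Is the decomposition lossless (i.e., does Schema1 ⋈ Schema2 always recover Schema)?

Common attributes: Schema1 ∩ Schema2 = {A}.
Closure of {A}: A → B applies, adding B; AB → CD applies, adding CD. So (A)⁺ = {ABCD}.
This closure contains every attribute of Schema1, so Schema1 ∩ Schema2 → Schema1. The join is lossless.

Yes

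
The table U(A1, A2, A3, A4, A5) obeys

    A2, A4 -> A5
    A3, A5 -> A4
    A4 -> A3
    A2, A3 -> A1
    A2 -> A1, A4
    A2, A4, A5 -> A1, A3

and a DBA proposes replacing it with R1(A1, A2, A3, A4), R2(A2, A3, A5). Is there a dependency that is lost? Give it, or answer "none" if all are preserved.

Check A3, A5 → A4: no single fragment contains all of {A3, A4, A5}, and the restricted closure of {A3, A5} across the fragments never reaches {A4}.
A2, A4 → A5 is preserved.
A4 → A3 is preserved.
A2, A3 → A1 is preserved.
A2 → A1, A4 is preserved.
A2, A4, A5 → A1, A3 is preserved.

A3, A5 -> A4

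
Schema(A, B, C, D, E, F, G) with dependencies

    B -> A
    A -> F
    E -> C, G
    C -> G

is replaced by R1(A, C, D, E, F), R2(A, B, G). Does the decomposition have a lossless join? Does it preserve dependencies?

lossy and not dependency-preserving

Lossless test: (A)⁺ = {A, F}, which is a superkey of neither fragment — lossy.
Dependency preservation: the restricted closure of {E} across the fragments never reaches {C, G}, so E → C, G cannot be enforced without a join — not preserved.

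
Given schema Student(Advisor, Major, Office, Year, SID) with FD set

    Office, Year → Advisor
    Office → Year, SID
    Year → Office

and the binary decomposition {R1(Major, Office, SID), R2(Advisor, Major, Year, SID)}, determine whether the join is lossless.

No

Common attributes: R1 ∩ R2 = {Major, SID}.
No dependency enlarges {Major, SID}, so (Major, SID)⁺ = {Major, SID}.
The closure contains neither all of R1 = {Major, Office, SID} nor all of R2 = {Advisor, Major, Year, SID}, so the common attributes are not a superkey of either fragment. The join is lossy.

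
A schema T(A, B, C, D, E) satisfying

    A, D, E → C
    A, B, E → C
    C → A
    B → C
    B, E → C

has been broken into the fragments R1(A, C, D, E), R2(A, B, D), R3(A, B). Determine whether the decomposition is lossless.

Chase test. Columns are A, B, C, D, E; row i has aⱼ where attribute j ∈ Ri, else bᵢⱼ.
Initial tableau (one row per fragment):
  row 1: a1 b12 a3 a4 a5
  row 2: a1 a2 b23 a4 b25
  row 3: a1 a2 b33 b34 b35
Rows 2 and 3 agree on B; apply B→C and equate their C entries.
No row becomes fully distinguished — the join is lossy.

No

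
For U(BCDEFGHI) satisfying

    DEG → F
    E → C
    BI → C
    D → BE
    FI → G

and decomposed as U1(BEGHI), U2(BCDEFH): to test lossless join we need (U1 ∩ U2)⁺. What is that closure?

U1 ∩ U2 = {BEH}.
E → C applies, adding C
Closure: {BCEH}.

BCEH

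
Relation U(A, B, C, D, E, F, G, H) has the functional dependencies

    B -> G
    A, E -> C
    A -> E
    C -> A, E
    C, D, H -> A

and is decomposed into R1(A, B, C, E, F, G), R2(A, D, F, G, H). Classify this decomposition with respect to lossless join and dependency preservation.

lossy but dependency-preserving

Lossless test: (A, F, G)⁺ = {A, C, E, F, G}, which is a superkey of neither fragment — lossy.
Dependency preservation: C, D, H → A is not contained in any single fragment, but the restricted closure of its left-hand side across the fragments still reaches the right-hand side; the remaining FDs each lie inside some fragment. All dependencies are preserved.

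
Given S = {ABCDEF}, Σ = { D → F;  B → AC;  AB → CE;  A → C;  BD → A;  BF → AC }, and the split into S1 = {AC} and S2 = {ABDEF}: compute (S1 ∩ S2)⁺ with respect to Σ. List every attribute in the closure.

AC

S1 ∩ S2 = {A}.
A → C applies, adding C
Closure: {AC}.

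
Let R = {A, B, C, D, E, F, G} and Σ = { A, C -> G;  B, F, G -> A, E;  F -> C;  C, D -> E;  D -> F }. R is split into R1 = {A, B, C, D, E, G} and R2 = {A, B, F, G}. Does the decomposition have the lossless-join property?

No

Common attributes: R1 ∩ R2 = {A, B, G}.
No dependency enlarges {A, B, G}, so (A, B, G)⁺ = {A, B, G}.
The closure contains neither all of R1 = {A, B, C, D, E, G} nor all of R2 = {A, B, F, G}, so the common attributes are not a superkey of either fragment. The join is lossy.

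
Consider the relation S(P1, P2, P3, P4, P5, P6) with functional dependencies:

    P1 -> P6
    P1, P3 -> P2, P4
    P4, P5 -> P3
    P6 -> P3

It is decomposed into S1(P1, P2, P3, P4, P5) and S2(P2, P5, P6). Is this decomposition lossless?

Common attributes: S1 ∩ S2 = {P2, P5}.
No dependency enlarges {P2, P5}, so (P2, P5)⁺ = {P2, P5}.
The closure contains neither all of S1 = {P1, P2, P3, P4, P5} nor all of S2 = {P2, P5, P6}, so the common attributes are not a superkey of either fragment. The join is lossy.

No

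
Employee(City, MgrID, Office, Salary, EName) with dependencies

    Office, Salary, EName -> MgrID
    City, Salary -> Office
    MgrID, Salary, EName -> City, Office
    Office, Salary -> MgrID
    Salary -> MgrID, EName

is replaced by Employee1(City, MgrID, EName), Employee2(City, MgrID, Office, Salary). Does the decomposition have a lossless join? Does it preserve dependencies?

Lossless test: (City, MgrID)⁺ = {City, MgrID}, which is a superkey of neither fragment — lossy.
Dependency preservation: the restricted closure of {Salary} across the fragments never reaches {MgrID, EName}, so Salary → MgrID, EName cannot be enforced without a join — not preserved.

lossy and not dependency-preserving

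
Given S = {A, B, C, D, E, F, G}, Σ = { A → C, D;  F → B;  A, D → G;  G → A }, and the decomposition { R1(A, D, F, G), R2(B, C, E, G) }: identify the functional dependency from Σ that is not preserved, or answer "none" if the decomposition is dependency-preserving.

F → B

Check F → B: no single fragment contains all of {B, F}, and the restricted closure of {F} across the fragments never reaches {B}.
A → C, D is preserved.
A, D → G is preserved.
G → A is preserved.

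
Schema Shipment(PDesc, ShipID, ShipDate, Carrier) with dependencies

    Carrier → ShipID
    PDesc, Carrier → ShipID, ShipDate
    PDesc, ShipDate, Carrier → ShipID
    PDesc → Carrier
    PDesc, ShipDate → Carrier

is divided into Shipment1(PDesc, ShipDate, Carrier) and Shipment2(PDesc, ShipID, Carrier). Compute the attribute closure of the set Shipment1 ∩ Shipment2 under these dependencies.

PDesc, ShipID, ShipDate, Carrier

Shipment1 ∩ Shipment2 = {PDesc, Carrier}.
Carrier → ShipID applies, adding ShipID
PDesc, Carrier → ShipID, ShipDate applies, adding ShipDate
Closure: {PDesc, ShipID, ShipDate, Carrier}.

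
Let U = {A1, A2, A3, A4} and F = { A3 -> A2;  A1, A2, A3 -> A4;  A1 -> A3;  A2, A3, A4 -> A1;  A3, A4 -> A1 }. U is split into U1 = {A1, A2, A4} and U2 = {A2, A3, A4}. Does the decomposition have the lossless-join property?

Common attributes: U1 ∩ U2 = {A2, A4}.
No dependency enlarges {A2, A4}, so (A2, A4)⁺ = {A2, A4}.
The closure contains neither all of U1 = {A1, A2, A4} nor all of U2 = {A2, A3, A4}, so the common attributes are not a superkey of either fragment. The join is lossy.

No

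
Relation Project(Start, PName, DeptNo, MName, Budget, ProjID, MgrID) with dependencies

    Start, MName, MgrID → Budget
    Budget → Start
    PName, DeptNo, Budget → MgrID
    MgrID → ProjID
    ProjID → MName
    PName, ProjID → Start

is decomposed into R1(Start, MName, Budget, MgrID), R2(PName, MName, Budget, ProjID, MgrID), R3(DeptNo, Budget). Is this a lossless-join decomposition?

No

Chase test. Columns are Start, PName, DeptNo, MName, Budget, ProjID, MgrID; row i has aⱼ where attribute j ∈ Ri, else bᵢⱼ.
Initial tableau (one row per fragment):
  row 1: a1 b12 b13 a4 a5 b16 a7
  row 2: b21 a2 b23 a4 a5 a6 a7
  row 3: b31 b32 a3 b34 a5 b36 b37
Rows 1 and 2 agree on Budget; apply Budget→Start and equate their Start entries.
Rows 1 and 3 agree on Budget; apply Budget→Start and equate their Start entries.
Rows 1 and 2 agree on MgrID; apply MgrID→ProjID and equate their ProjID entries.
No row becomes fully distinguished — the join is lossy.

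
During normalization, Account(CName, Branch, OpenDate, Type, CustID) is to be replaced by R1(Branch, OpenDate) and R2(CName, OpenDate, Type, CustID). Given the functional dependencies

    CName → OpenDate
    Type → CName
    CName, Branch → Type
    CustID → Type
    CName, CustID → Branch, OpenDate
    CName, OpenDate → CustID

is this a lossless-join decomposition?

Common attributes: R1 ∩ R2 = {OpenDate}.
No dependency enlarges {OpenDate}, so (OpenDate)⁺ = {OpenDate}.
The closure contains neither all of R1 = {Branch, OpenDate} nor all of R2 = {CName, OpenDate, Type, CustID}, so the common attributes are not a superkey of either fragment. The join is lossy.

No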